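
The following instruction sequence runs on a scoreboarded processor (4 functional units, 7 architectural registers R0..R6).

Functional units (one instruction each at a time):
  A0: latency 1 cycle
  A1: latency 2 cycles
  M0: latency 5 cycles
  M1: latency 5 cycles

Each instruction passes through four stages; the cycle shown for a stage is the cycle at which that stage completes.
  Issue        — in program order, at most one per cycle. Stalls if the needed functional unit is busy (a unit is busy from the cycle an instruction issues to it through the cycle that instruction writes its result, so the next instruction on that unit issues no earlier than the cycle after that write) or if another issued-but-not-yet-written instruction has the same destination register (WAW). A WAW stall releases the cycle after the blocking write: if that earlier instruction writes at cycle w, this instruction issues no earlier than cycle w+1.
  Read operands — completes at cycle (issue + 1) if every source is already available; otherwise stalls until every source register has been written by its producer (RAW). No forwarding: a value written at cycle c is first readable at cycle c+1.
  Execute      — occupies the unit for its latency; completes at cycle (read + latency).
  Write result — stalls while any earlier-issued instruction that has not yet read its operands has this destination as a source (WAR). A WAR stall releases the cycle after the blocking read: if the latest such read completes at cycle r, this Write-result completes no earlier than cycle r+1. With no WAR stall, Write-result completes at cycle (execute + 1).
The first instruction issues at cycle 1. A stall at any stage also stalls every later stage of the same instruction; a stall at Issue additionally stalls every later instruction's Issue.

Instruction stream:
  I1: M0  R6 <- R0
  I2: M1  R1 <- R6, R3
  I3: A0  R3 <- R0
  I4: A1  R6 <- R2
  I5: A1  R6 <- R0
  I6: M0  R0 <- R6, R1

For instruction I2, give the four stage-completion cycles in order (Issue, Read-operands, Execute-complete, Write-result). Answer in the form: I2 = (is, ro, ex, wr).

I2 = (2, 9, 14, 15)

[I1] 1/2/7/8
[I2] 2/9/14/15  (RAW R6: wait I1 write@8)
[I3] 3/4/5/10  (WAR R3: wait I2 read@9)
[I4] 9/10/12/13  (WAW R6: wait I1 write@8)
[I5] 14/15/17/18  (struct: A1 busy until I4 writes@13)
[I6] 15/19/24/25  (RAW R6: wait I5 write@18)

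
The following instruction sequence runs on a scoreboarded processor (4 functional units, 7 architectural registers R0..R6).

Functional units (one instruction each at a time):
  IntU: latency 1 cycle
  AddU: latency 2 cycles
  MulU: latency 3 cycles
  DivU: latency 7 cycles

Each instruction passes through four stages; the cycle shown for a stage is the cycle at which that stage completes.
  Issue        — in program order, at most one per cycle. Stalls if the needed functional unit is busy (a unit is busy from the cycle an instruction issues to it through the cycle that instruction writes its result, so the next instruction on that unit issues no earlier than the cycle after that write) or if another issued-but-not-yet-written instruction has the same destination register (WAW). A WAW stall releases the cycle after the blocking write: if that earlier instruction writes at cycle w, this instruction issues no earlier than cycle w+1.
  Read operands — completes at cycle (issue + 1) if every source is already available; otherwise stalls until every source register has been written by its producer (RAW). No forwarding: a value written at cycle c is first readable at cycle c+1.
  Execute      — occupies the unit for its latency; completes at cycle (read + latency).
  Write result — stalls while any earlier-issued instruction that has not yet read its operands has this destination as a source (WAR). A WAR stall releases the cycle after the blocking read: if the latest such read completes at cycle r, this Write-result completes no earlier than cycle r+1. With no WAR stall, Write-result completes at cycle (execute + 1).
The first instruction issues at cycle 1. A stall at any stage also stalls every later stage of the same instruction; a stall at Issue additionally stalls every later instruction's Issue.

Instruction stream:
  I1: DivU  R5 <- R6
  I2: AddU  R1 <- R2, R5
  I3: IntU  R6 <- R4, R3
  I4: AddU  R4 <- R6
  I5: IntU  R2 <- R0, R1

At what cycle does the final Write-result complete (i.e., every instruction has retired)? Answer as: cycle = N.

t=1  I1 issues→DivU
t=2  I1 reads | I2 issues→AddU
t=3  I3 issues→IntU
t=4  I3 reads
t=5  I3 exec-done
t=6  I3 writes R6
t=9  I1 exec-done
t=10  I1 writes R5
t=11  I2 reads
t=13  I2 exec-done
t=14  I2 writes R1
t=15  I4 issues→AddU
t=16  I4 reads | I5 issues→IntU
t=17  I5 reads
t=18  I4 exec-done | I5 exec-done
t=19  I4 writes R4 | I5 writes R2

cycle = 19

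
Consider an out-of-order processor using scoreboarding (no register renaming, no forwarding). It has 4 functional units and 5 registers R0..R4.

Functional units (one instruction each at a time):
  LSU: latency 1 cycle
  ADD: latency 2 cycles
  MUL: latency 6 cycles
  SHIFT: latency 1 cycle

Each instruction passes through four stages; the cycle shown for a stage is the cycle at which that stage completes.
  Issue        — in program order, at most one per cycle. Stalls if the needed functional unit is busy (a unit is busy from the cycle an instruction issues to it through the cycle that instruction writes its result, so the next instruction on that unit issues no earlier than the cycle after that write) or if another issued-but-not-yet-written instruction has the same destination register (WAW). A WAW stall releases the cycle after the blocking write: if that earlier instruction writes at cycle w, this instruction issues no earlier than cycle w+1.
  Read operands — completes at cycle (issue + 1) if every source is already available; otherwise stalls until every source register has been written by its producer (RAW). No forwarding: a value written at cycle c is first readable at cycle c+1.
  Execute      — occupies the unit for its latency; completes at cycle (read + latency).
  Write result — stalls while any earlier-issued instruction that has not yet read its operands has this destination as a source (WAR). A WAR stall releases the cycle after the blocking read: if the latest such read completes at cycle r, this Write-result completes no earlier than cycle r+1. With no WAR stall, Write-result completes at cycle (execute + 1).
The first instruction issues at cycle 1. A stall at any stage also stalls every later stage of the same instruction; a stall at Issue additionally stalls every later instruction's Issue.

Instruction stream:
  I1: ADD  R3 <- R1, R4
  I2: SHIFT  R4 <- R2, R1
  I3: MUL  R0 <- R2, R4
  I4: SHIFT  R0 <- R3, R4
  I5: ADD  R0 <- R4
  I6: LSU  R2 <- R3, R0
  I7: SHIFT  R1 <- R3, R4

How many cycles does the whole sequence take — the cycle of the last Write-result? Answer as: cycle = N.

cycle 1: issue I1 (ADD)
cycle 2: I1 read-ops; issue I2 (SHIFT)
cycle 3: I2 read-ops; issue I3 (MUL)
cycle 4: I1 finished on ADD; I2 finished on SHIFT
cycle 5: I1→R3; I2→R4
cycle 6: I3 read-ops
cycle 12: I3 finished on MUL
cycle 13: I3→R0
cycle 14: issue I4 (SHIFT)
cycle 15: I4 read-ops
cycle 16: I4 finished on SHIFT
cycle 17: I4→R0
cycle 18: issue I5 (ADD)
cycle 19: I5 read-ops; issue I6 (LSU)
cycle 20: issue I7 (SHIFT)
cycle 21: I5 finished on ADD; I7 read-ops
cycle 22: I5→R0; I7 finished on SHIFT
cycle 23: I6 read-ops; I7→R1
cycle 24: I6 finished on LSU
cycle 25: I6→R2

cycle = 25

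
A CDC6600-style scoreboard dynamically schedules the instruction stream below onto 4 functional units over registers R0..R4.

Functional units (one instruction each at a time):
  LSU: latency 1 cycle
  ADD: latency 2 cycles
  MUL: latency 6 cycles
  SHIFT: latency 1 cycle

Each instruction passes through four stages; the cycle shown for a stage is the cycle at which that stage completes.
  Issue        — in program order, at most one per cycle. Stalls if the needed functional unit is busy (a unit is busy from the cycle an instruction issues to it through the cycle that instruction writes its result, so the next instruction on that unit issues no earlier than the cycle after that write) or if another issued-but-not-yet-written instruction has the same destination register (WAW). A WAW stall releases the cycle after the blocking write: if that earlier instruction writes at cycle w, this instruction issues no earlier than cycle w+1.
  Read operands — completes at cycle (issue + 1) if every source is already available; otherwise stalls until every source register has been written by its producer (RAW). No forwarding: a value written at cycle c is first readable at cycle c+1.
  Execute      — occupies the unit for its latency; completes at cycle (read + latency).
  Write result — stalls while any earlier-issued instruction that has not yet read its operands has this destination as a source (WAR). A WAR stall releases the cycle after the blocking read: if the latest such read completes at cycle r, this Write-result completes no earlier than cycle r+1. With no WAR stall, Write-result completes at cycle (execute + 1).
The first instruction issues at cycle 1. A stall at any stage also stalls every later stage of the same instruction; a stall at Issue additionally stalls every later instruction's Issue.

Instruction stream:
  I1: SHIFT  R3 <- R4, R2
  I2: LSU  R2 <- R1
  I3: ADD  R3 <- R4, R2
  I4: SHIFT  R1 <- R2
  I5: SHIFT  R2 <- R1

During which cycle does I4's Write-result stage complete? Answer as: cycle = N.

  I1 | 1 | 2 | 3 | 4
  I2 | 2 | 3 | 4 | 5
  I3 | 5 | 6 | 8 | 9   WAW R3: wait I1 write@4
  I4 | 6 | 7 | 8 | 9
  I5 | 10 | 11 | 12 | 13   struct: SHIFT busy until I4 writes@9

cycle = 9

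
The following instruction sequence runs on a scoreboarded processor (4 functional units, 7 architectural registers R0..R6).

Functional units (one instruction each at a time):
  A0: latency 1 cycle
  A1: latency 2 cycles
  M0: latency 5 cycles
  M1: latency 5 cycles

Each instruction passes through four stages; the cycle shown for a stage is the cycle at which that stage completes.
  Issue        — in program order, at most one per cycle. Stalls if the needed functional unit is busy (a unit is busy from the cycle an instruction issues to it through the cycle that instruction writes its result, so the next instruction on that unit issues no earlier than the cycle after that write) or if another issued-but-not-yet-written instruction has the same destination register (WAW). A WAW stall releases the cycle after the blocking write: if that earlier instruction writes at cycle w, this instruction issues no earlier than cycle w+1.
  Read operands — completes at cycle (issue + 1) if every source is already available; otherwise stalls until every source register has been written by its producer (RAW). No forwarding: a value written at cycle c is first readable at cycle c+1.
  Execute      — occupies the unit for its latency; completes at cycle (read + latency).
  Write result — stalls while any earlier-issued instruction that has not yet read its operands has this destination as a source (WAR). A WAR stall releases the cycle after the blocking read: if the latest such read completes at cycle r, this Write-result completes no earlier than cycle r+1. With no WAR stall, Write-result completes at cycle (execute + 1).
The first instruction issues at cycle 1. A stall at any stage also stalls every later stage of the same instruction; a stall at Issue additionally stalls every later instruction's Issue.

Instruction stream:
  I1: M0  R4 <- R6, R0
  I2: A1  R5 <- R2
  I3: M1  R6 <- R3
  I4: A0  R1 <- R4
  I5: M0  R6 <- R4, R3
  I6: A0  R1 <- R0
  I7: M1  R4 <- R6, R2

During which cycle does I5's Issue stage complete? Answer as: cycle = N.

[1] issue I1 (M0)
[2] I1 read-ops · issue I2 (A1)
[3] I2 read-ops · issue I3 (M1)
[4] I3 read-ops · issue I4 (A0)
[5] I2 finished on A1
[6] I2→R5
[7] I1 finished on M0
[8] I1→R4
[9] I3 finished on M1 · I4 read-ops
[10] I3→R6 · I4 finished on A0
[11] I4→R1 · issue I5 (M0)
[12] I5 read-ops · issue I6 (A0)
[13] I6 read-ops · issue I7 (M1)
[14] I6 finished on A0
[15] I6→R1
[17] I5 finished on M0
[18] I5→R6
[19] I7 read-ops
[24] I7 finished on M1
[25] I7→R4

cycle = 11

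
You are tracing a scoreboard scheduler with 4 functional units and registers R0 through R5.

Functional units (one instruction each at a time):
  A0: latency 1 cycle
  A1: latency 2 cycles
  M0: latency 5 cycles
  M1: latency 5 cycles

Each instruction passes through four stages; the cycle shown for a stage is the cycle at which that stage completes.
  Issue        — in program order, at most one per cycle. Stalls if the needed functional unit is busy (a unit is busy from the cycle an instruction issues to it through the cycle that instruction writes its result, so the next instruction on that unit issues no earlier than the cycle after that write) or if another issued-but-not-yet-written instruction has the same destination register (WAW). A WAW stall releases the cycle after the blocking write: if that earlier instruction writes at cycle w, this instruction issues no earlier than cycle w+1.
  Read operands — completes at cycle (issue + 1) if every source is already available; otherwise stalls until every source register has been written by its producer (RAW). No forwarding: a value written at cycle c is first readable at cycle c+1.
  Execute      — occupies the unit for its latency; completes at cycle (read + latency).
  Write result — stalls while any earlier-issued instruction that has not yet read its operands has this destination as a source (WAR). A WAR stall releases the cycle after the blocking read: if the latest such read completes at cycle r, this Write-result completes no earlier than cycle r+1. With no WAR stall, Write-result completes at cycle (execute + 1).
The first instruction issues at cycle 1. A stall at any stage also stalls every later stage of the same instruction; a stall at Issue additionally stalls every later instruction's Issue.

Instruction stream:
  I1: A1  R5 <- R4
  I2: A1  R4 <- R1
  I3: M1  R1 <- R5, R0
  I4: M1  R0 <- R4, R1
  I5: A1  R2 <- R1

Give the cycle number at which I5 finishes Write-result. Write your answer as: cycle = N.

cycle 1: I1→A1
cycle 2: I1 RO
cycle 4: I1 EX
cycle 5: I1 WR R5
cycle 6: I2→A1
cycle 7: I2 RO | I3→M1
cycle 8: I3 RO
cycle 9: I2 EX
cycle 10: I2 WR R4
cycle 13: I3 EX
cycle 14: I3 WR R1
cycle 15: I4→M1
cycle 16: I4 RO | I5→A1
cycle 17: I5 RO
cycle 19: I5 EX
cycle 20: I5 WR R2
cycle 21: I4 EX
cycle 22: I4 WR R0

cycle = 20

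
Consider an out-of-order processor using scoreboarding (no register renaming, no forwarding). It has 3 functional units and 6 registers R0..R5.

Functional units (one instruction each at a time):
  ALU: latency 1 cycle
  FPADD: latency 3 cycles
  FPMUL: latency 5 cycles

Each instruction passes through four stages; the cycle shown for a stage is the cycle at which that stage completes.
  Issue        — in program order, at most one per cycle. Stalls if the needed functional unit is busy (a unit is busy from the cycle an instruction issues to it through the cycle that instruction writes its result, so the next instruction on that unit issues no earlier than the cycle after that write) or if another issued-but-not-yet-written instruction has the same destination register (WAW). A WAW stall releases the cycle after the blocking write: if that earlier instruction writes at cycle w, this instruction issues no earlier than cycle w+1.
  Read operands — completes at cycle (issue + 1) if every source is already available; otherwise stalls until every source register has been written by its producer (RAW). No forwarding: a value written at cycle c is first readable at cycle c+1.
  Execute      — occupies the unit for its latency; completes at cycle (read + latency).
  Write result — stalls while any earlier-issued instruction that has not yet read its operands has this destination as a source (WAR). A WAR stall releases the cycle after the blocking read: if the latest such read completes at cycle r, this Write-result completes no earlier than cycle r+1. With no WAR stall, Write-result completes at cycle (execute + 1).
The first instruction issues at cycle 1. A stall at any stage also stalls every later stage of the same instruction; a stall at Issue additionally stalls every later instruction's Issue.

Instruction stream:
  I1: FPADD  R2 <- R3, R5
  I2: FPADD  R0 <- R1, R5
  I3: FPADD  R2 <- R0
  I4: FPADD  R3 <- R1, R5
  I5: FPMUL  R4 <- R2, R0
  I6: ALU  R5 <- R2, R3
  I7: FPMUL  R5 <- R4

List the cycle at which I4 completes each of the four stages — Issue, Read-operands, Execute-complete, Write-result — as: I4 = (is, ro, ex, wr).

I4 = (19, 20, 23, 24)

t=1  I1 issues→FPADD
t=2  I1 reads
t=5  I1 exec-done
t=6  I1 writes R2
t=7  I2 issues→FPADD
t=8  I2 reads
t=11  I2 exec-done
t=12  I2 writes R0
t=13  I3 issues→FPADD
t=14  I3 reads
t=17  I3 exec-done
t=18  I3 writes R2
t=19  I4 issues→FPADD
t=20  I4 reads, I5 issues→FPMUL
t=21  I5 reads, I6 issues→ALU
t=23  I4 exec-done
t=24  I4 writes R3
t=25  I6 reads
t=26  I5 exec-done, I6 exec-done
t=27  I5 writes R4, I6 writes R5
t=28  I7 issues→FPMUL
t=29  I7 reads
t=34  I7 exec-done
t=35  I7 writes R5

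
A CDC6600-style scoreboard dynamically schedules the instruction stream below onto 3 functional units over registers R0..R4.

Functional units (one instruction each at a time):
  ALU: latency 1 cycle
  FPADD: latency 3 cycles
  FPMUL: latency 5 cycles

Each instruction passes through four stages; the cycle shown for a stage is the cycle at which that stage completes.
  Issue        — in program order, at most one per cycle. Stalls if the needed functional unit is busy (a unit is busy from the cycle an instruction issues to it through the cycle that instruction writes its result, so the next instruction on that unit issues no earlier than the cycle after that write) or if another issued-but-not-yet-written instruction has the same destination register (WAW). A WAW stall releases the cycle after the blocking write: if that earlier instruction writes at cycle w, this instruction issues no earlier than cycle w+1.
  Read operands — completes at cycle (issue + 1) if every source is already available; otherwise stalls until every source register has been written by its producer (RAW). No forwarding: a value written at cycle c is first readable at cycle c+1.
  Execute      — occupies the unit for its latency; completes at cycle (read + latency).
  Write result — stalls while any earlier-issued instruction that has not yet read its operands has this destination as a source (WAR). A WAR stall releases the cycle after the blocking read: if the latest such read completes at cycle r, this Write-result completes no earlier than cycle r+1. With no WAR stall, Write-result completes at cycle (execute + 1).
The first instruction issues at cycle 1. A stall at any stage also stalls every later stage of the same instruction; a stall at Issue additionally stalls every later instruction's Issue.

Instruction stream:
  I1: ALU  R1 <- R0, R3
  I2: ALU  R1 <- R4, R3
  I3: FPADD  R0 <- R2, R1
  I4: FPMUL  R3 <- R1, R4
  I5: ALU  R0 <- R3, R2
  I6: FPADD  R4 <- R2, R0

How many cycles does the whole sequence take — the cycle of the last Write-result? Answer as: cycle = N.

[1] I1 dispatched to ALU
[2] I1 operands ready
[3] I1 complete
[4] R1←I1
[5] I2 dispatched to ALU
[6] I2 operands ready, I3 dispatched to FPADD
[7] I2 complete, I4 dispatched to FPMUL
[8] R1←I2
[9] I3 operands ready, I4 operands ready
[12] I3 complete
[13] R0←I3
[14] I4 complete, I5 dispatched to ALU
[15] R3←I4, I6 dispatched to FPADD
[16] I5 operands ready
[17] I5 complete
[18] R0←I5
[19] I6 operands ready
[22] I6 complete
[23] R4←I6

cycle = 23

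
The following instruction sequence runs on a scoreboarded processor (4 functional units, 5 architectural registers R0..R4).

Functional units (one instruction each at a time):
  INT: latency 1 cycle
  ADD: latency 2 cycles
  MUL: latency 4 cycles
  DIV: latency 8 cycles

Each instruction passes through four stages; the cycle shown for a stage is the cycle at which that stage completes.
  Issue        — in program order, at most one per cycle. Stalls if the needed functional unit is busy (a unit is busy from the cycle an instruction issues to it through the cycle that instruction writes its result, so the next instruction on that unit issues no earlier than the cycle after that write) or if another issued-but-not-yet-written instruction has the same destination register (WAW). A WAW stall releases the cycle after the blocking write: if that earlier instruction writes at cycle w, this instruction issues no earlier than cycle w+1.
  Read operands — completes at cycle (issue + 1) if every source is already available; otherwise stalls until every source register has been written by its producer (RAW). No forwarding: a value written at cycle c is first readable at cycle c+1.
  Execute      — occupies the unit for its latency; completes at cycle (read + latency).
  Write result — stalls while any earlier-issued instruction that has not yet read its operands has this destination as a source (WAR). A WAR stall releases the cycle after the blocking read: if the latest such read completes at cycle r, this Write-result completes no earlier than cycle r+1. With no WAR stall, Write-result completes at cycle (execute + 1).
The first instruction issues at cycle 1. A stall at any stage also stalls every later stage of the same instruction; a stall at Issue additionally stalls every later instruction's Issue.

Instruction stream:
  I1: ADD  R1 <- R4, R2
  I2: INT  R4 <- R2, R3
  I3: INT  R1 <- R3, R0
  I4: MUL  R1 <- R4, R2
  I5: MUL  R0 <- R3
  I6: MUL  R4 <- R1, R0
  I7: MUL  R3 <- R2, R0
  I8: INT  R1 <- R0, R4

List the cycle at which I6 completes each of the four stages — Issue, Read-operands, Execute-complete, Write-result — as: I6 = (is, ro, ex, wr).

c1: issue I1 (ADD)
c2: I1 read-ops; issue I2 (INT)
c3: I2 read-ops
c4: I1 finished on ADD; I2 finished on INT
c5: I1→R1; I2→R4
c6: issue I3 (INT)
c7: I3 read-ops
c8: I3 finished on INT
c9: I3→R1
c10: issue I4 (MUL)
c11: I4 read-ops
c15: I4 finished on MUL
c16: I4→R1
c17: issue I5 (MUL)
c18: I5 read-ops
c22: I5 finished on MUL
c23: I5→R0
c24: issue I6 (MUL)
c25: I6 read-ops
c29: I6 finished on MUL
c30: I6→R4
c31: issue I7 (MUL)
c32: I7 read-ops; issue I8 (INT)
c33: I8 read-ops
c34: I8 finished on INT
c35: I8→R1
c36: I7 finished on MUL
c37: I7→R3

I6 = (24, 25, 29, 30)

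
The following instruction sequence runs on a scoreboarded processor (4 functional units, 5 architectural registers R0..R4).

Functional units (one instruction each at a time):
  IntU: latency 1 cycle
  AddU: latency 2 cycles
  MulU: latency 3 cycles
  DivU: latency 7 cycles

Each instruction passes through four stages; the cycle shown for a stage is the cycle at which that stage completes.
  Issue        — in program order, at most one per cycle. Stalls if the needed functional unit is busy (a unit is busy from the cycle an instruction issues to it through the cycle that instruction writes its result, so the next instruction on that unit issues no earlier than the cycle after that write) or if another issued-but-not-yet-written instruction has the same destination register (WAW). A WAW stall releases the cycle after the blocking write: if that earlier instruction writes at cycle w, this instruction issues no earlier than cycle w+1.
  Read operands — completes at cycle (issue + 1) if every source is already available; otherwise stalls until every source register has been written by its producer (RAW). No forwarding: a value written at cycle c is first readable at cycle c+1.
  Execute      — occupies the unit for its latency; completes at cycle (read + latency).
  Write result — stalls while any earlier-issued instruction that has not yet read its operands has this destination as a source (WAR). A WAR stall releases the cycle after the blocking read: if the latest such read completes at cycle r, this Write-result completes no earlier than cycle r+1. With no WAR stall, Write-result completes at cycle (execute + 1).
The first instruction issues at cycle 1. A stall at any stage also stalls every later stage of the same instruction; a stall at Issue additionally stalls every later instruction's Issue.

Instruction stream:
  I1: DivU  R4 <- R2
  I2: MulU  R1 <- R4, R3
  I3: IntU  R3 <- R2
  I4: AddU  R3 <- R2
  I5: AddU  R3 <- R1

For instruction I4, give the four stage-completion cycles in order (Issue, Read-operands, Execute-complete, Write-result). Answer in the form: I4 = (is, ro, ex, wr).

t=1  I1→DivU
t=2  I1 RO | I2→MulU
t=3  I3→IntU
t=4  I3 RO
t=5  I3 EX
t=9  I1 EX
t=10  I1 WR R4
t=11  I2 RO
t=12  I3 WR R3
t=13  I4→AddU
t=14  I2 EX | I4 RO
t=15  I2 WR R1
t=16  I4 EX
t=17  I4 WR R3
t=18  I5→AddU
t=19  I5 RO
t=21  I5 EX
t=22  I5 WR R3

I4 = (13, 14, 16, 17)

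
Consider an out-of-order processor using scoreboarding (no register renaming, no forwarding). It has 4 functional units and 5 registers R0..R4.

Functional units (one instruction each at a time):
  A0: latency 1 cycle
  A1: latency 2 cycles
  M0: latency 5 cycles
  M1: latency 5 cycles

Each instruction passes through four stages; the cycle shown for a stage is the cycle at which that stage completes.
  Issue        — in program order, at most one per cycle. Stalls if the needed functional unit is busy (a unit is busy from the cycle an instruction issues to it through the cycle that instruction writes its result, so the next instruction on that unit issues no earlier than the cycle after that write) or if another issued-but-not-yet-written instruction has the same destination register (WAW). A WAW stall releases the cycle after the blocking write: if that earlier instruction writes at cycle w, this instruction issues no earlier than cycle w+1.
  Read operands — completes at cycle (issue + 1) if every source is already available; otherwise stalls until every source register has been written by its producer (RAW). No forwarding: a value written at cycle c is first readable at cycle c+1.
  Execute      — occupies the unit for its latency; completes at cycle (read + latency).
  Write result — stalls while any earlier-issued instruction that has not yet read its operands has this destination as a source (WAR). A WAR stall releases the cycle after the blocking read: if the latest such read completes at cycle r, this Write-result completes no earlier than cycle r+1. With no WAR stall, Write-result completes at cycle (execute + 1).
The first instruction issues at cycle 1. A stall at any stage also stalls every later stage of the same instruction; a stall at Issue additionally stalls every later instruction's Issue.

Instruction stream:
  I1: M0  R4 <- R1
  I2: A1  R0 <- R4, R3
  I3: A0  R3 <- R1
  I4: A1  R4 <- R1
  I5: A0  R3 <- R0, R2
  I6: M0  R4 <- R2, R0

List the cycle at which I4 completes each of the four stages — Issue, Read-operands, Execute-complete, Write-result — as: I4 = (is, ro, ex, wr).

t=1  I1→M0
t=2  I1 RO · I2→A1
t=3  I3→A0
t=4  I3 RO
t=5  I3 EX
t=7  I1 EX
t=8  I1 WR R4
t=9  I2 RO
t=10  I3 WR R3
t=11  I2 EX
t=12  I2 WR R0
t=13  I4→A1
t=14  I4 RO · I5→A0
t=15  I5 RO
t=16  I4 EX · I5 EX
t=17  I4 WR R4 · I5 WR R3
t=18  I6→M0
t=19  I6 RO
t=24  I6 EX
t=25  I6 WR R4

I4 = (13, 14, 16, 17)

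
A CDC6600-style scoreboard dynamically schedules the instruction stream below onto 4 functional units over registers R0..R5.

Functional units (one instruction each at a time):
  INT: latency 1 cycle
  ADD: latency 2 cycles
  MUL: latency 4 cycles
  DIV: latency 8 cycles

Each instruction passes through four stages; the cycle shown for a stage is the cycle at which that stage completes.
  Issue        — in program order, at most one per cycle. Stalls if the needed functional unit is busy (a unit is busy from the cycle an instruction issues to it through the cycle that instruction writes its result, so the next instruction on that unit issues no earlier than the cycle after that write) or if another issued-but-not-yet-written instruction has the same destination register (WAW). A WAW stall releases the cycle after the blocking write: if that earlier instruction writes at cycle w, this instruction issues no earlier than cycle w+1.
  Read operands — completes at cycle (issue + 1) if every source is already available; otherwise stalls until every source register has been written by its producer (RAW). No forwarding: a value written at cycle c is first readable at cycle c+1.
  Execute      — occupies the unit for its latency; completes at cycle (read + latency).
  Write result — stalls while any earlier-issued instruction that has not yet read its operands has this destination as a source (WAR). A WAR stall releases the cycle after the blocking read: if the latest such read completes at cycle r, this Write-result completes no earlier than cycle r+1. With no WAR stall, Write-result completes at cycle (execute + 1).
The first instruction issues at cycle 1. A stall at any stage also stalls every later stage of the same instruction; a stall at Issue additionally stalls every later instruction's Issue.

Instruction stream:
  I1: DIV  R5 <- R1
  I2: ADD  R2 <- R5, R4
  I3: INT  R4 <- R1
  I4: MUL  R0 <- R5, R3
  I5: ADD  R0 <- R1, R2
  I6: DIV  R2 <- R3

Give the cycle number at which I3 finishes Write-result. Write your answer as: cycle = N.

[1] I1→DIV
[2] I1 RO; I2→ADD
[3] I3→INT
[4] I3 RO; I4→MUL
[5] I3 EX
[10] I1 EX
[11] I1 WR R5
[12] I2 RO; I4 RO
[13] I3 WR R4
[14] I2 EX
[15] I2 WR R2
[16] I4 EX
[17] I4 WR R0
[18] I5→ADD
[19] I5 RO; I6→DIV
[20] I6 RO
[21] I5 EX
[22] I5 WR R0
[28] I6 EX
[29] I6 WR R2

cycle = 13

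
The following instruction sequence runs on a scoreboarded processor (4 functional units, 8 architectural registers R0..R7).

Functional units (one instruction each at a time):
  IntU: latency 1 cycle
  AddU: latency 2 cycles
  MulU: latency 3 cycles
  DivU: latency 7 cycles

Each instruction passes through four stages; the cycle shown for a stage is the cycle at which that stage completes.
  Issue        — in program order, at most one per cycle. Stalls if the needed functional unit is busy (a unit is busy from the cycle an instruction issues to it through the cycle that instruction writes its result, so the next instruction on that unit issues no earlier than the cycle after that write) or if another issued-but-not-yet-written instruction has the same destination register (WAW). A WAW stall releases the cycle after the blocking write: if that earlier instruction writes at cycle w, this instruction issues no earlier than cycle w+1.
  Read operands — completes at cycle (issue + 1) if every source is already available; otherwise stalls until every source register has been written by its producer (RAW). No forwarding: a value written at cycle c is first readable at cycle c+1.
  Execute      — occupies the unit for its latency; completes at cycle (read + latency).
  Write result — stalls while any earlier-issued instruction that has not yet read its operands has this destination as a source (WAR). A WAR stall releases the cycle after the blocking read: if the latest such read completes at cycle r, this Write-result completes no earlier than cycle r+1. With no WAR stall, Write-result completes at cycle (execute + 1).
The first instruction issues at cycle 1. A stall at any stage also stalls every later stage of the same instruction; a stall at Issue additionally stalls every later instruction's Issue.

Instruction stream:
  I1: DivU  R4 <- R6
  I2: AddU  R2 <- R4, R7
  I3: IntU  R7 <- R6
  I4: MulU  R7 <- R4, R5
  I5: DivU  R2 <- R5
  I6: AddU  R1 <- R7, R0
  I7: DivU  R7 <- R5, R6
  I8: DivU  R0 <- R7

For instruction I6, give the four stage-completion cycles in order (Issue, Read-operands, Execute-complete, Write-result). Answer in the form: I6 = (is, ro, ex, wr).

I6 = (16, 19, 21, 22)

1) issue 1, read 2, done 9, write 10
2) issue 2, read 11, done 13, write 14  <RAW R4: wait I1 write@10>
3) issue 3, read 4, done 5, write 12  <WAR R7: wait I2 read@11>
4) issue 13, read 14, done 17, write 18  <WAW R7: wait I3 write@12>
5) issue 15, read 16, done 23, write 24  <WAW R2: wait I2 write@14>
6) issue 16, read 19, done 21, write 22  <RAW R7: wait I4 write@18>
7) issue 25, read 26, done 33, write 34  <struct: DivU busy until I5 writes@24>
8) issue 35, read 36, done 43, write 44  <struct: DivU busy until I7 writes@34>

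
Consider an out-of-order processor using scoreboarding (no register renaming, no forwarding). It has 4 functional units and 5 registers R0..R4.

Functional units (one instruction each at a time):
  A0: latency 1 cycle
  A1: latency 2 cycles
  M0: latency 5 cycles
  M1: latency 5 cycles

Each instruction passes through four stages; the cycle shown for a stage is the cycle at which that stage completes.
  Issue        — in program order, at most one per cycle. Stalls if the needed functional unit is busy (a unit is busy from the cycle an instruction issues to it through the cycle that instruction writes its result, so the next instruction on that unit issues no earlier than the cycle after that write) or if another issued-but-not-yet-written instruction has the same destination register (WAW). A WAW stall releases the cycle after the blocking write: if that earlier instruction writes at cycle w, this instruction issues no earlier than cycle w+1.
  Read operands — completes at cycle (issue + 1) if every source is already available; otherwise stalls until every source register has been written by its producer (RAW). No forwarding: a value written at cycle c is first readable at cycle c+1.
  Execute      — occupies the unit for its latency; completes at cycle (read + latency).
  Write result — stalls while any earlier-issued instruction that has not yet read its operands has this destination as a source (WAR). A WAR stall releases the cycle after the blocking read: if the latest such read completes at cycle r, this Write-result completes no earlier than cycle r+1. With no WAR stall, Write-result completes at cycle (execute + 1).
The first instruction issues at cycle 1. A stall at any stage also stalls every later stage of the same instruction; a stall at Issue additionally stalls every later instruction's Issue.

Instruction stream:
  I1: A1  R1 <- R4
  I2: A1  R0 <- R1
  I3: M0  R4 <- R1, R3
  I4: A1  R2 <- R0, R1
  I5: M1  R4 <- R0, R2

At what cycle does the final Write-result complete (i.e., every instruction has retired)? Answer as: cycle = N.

c1: I1 issues→A1
c2: I1 reads
c4: I1 exec-done
c5: I1 writes R1
c6: I2 issues→A1
c7: I2 reads, I3 issues→M0
c8: I3 reads
c9: I2 exec-done
c10: I2 writes R0
c11: I4 issues→A1
c12: I4 reads
c13: I3 exec-done
c14: I3 writes R4, I4 exec-done
c15: I4 writes R2, I5 issues→M1
c16: I5 reads
c21: I5 exec-done
c22: I5 writes R4

cycle = 22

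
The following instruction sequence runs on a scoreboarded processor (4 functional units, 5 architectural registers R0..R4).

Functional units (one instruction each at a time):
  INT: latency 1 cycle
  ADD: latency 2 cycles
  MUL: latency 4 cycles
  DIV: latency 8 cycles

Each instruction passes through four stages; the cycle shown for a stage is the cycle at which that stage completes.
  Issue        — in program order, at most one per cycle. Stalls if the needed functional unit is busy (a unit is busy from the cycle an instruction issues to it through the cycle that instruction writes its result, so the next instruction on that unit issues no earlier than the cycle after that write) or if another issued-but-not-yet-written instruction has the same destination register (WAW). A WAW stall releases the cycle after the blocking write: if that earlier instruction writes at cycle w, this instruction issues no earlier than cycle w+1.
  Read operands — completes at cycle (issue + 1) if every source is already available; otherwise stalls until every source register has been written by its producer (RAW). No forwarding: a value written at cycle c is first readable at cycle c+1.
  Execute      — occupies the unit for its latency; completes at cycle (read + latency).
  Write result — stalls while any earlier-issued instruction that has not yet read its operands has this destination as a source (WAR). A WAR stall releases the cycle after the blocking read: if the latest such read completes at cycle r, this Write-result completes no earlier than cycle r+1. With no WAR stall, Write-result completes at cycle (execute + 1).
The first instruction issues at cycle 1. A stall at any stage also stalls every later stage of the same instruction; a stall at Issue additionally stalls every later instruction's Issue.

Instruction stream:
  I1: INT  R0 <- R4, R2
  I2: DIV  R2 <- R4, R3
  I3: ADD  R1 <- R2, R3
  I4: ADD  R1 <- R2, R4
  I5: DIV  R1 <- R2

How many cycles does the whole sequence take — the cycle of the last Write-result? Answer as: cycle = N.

cycle = 32

[1] I1→INT
[2] I1 RO · I2→DIV
[3] I1 EX · I2 RO · I3→ADD
[4] I1 WR R0
[11] I2 EX
[12] I2 WR R2
[13] I3 RO
[15] I3 EX
[16] I3 WR R1
[17] I4→ADD
[18] I4 RO
[20] I4 EX
[21] I4 WR R1
[22] I5→DIV
[23] I5 RO
[31] I5 EX
[32] I5 WR R1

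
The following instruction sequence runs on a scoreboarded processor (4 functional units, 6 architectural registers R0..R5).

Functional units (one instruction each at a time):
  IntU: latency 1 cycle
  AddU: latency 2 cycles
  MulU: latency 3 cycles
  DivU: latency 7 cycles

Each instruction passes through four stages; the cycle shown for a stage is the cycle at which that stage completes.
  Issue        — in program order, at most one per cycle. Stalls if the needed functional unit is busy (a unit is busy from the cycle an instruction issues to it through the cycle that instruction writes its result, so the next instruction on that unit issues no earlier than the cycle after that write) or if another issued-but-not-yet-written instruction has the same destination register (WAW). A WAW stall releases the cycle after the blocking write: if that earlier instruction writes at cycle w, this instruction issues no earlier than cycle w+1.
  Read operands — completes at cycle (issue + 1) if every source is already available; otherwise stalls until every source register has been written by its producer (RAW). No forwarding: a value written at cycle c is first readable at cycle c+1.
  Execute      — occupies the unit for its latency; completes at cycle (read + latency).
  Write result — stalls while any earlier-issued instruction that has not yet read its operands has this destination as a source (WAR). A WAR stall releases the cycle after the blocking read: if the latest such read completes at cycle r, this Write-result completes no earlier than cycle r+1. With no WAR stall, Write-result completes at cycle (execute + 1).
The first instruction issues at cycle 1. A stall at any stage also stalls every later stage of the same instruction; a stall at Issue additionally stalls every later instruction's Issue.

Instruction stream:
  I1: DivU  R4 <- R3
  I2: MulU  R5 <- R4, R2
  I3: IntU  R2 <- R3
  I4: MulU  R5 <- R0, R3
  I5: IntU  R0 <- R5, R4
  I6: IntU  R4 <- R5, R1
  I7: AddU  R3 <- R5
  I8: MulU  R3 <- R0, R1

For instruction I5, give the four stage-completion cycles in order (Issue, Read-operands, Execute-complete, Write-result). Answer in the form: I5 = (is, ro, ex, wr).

I5 = (17, 22, 23, 24)

t=1  I1→DivU
t=2  I1 RO; I2→MulU
t=3  I3→IntU
t=4  I3 RO
t=5  I3 EX
t=9  I1 EX
t=10  I1 WR R4
t=11  I2 RO
t=12  I3 WR R2
t=14  I2 EX
t=15  I2 WR R5
t=16  I4→MulU
t=17  I4 RO; I5→IntU
t=20  I4 EX
t=21  I4 WR R5
t=22  I5 RO
t=23  I5 EX
t=24  I5 WR R0
t=25  I6→IntU
t=26  I6 RO; I7→AddU
t=27  I6 EX; I7 RO
t=28  I6 WR R4
t=29  I7 EX
t=30  I7 WR R3
t=31  I8→MulU
t=32  I8 RO
t=35  I8 EX
t=36  I8 WR R3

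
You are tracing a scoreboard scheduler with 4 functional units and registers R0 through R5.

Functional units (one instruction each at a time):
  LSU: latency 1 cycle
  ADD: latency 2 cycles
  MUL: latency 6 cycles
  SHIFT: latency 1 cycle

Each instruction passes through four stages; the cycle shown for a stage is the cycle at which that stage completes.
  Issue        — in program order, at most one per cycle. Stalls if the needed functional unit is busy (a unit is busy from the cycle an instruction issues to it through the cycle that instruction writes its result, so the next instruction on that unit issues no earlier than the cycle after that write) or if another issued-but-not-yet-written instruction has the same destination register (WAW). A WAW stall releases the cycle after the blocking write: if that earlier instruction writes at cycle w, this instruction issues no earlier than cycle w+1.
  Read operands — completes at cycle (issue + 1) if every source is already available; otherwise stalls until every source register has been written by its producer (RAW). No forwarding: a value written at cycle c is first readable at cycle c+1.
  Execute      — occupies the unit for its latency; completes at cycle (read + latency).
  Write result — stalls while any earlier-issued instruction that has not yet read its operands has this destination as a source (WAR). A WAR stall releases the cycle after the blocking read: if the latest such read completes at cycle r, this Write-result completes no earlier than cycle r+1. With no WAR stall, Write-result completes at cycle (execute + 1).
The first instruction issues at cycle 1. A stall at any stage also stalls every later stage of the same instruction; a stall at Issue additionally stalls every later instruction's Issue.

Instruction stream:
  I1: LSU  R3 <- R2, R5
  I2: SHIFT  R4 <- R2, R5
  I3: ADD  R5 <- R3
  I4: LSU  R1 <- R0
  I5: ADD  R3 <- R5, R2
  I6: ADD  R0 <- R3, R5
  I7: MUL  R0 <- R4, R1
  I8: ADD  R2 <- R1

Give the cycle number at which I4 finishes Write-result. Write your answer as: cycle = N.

  I1 | 1 | 2 | 3 | 4
  I2 | 2 | 3 | 4 | 5
  I3 | 3 | 5 | 7 | 8   RAW R3: wait I1 write@4
  I4 | 5 | 6 | 7 | 8   struct: LSU busy until I1 writes@4
  I5 | 9 | 10 | 12 | 13   struct: ADD busy until I3 writes@8
  I6 | 14 | 15 | 17 | 18   struct: ADD busy until I5 writes@13
  I7 | 19 | 20 | 26 | 27   WAW R0: wait I6 write@18
  I8 | 20 | 21 | 23 | 24

cycle = 8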